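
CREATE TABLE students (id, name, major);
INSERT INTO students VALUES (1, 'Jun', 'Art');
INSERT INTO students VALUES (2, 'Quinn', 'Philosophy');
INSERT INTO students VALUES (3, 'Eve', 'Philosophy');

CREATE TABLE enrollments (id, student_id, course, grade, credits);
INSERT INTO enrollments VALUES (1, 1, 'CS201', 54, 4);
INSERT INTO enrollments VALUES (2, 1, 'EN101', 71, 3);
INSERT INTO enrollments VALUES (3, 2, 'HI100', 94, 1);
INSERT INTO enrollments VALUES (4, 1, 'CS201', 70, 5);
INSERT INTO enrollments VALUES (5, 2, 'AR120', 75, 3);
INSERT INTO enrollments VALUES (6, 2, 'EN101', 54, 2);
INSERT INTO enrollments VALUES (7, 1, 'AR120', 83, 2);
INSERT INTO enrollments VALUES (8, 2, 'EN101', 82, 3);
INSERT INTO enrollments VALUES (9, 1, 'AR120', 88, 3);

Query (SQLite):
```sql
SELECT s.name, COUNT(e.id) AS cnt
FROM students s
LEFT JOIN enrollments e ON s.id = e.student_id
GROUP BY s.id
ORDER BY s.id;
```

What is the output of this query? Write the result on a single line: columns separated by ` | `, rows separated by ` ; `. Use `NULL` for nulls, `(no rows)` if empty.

Jun | 5 ; Quinn | 4 ; Eve | 0

LEFT JOIN keeps every students row; unmatched ones get NULL for enrollments columns.
Group by students.id and compute COUNT(e.id). COUNT(col) of an all-NULL group is 0.
  1: ids {1, 2, 4, 7, 9} → COUNT(e.id)=5
  2: ids {3, 5, 6, 8} → COUNT(e.id)=4
  3: ids {—} → COUNT(e.id)=0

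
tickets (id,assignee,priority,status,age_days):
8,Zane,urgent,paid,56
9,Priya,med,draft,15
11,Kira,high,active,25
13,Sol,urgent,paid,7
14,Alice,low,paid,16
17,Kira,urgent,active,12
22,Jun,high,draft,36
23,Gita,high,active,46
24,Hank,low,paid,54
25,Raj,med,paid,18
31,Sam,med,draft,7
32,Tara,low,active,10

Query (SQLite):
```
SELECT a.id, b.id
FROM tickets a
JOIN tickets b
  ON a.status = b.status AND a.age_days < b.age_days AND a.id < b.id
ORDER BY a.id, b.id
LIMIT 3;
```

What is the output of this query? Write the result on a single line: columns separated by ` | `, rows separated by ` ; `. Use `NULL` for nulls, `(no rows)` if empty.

9 | 22 ; 11 | 23 ; 13 | 14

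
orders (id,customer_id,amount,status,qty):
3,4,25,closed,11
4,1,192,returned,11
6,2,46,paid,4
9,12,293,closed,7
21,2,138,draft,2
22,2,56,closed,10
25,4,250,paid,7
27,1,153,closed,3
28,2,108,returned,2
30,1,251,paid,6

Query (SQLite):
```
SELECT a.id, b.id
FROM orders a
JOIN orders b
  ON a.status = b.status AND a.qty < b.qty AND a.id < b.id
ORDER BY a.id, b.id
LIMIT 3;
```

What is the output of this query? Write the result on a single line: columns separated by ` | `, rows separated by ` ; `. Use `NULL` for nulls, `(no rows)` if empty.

6 | 25 ; 6 | 30 ; 9 | 22

Pairs (a,b) with same status, a.qty < b.qty, a.id < b.id.
status groups: closed:{3,9,22,27} draft:{21} paid:{6,25,30} returned:{4,28}
Ordered by (a.id, b.id); first 3.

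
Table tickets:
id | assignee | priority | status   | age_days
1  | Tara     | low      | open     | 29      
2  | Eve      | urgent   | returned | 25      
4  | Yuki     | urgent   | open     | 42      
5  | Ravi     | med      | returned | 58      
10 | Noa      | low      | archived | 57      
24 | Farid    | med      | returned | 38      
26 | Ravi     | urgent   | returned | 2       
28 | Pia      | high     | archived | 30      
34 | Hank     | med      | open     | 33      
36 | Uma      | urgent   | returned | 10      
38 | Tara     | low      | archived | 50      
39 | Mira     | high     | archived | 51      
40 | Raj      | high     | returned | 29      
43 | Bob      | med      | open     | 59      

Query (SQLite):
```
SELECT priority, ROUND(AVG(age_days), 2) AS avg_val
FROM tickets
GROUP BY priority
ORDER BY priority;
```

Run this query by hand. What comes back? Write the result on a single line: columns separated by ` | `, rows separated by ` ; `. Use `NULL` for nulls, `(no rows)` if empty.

Partition tickets by priority; compute ROUND(AVG(age_days), 2) within each group.
  high: ids {28, 39, 40} → ROUND(AVG(age_days), 2)=36.67
  low: ids {1, 10, 38} → ROUND(AVG(age_days), 2)=45.33
  med: ids {5, 24, 34, 43} → ROUND(AVG(age_days), 2)=47
  urgent: ids {2, 4, 26, 36} → ROUND(AVG(age_days), 2)=19.75

high | 36.67 ; low | 45.33 ; med | 47 ; urgent | 19.75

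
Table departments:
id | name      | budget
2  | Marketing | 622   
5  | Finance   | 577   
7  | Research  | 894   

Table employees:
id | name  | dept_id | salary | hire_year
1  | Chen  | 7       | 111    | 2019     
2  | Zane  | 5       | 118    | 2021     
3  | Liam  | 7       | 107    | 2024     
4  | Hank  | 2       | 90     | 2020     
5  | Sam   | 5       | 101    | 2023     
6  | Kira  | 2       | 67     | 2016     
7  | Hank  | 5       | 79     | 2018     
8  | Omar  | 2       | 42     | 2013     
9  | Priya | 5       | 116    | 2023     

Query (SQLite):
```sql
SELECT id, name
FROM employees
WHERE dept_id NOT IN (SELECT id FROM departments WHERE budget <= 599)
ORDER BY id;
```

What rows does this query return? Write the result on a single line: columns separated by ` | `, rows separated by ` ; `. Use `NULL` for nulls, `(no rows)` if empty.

1 | Chen ; 3 | Liam ; 4 | Hank ; 6 | Kira ; 8 | Omar

Inner query: departments.id where budget <= 599.
Outer: keep employees rows whose dept_id is not in that set.
Inner query → {5}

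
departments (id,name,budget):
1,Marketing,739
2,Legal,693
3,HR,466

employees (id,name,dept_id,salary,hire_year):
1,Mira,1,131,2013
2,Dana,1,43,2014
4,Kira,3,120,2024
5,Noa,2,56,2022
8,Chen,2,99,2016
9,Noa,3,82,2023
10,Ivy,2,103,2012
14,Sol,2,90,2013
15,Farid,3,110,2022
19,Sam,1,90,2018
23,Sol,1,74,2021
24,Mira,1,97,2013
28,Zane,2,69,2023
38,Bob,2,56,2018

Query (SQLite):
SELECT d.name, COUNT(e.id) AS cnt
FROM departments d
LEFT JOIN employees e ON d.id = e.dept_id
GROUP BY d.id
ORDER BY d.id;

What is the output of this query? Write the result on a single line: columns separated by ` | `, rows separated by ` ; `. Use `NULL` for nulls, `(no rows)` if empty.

Marketing | 5 ; Legal | 6 ; HR | 3

LEFT JOIN keeps every departments row; unmatched ones get NULL for employees columns.
Group by departments.id and compute COUNT(e.id). COUNT(col) of an all-NULL group is 0.
  1: ids {1, 2, 19, 23, 24} → COUNT(e.id)=5
  2: ids {5, 8, 10, 14, 28, 38} → COUNT(e.id)=6
  3: ids {4, 9, 15} → COUNT(e.id)=3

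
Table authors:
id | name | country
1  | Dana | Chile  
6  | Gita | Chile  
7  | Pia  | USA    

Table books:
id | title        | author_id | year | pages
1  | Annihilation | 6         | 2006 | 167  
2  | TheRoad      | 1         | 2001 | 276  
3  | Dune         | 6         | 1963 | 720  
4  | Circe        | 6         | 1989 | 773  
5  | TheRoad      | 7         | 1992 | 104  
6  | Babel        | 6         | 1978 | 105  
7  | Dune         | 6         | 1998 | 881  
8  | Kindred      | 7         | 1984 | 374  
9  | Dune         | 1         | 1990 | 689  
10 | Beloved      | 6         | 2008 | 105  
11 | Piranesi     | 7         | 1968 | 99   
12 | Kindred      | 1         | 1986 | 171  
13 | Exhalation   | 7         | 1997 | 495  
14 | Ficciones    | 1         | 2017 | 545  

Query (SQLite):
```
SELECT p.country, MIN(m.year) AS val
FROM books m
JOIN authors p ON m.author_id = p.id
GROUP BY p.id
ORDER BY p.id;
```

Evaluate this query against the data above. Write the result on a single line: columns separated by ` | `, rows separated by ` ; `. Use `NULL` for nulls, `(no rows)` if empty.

Chile | 1986 ; Chile | 1963 ; USA | 1968

Join each books row to its authors via author_id.
Group joined rows by authors.id; compute MIN(m.year) per group.
  1: ids {2, 9, 12, 14} → MIN(m.year)=1986
  6: ids {1, 3, 4, 6, 7, 10} → MIN(m.year)=1963
  7: ids {5, 8, 11, 13} → MIN(m.year)=1968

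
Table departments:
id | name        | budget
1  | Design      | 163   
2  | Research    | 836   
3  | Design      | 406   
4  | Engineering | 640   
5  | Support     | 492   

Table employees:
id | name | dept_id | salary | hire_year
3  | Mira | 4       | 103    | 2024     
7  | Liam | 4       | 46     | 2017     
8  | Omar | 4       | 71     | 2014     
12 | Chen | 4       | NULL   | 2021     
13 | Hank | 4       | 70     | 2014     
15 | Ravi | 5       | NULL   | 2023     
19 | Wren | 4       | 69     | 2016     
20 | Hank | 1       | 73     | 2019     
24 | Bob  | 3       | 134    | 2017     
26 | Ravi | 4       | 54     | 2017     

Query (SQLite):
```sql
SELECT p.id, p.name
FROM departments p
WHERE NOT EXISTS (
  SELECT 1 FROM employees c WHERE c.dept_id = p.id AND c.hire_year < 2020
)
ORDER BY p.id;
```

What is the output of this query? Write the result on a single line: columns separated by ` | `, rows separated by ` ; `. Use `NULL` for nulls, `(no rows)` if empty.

2 | Research ; 5 | Support

For each departments row, check whether any employees with matching dept_id has hire_year < 2020.
Keep rows where that is false.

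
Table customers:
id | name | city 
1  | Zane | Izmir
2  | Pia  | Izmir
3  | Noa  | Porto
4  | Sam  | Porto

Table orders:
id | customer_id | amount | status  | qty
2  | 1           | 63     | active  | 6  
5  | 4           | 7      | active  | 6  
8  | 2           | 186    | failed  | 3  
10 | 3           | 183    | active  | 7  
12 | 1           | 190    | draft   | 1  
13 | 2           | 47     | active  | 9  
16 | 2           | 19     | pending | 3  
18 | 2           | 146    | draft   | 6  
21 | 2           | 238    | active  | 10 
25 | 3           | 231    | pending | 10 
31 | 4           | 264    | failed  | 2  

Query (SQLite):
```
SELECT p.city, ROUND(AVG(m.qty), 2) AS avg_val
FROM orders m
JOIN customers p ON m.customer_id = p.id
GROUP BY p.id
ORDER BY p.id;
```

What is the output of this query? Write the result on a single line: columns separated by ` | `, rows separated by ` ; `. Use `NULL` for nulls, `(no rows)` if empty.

Izmir | 3.5 ; Izmir | 6.2 ; Porto | 8.5 ; Porto | 4

Join each orders row to its customers via customer_id.
Group joined rows by customers.id; compute ROUND(AVG(m.qty), 2) per group.
  1: ids {2, 12} → ROUND(AVG(m.qty), 2)=3.5
  2: ids {8, 13, 16, 18, 21} → ROUND(AVG(m.qty), 2)=6.2
  3: ids {10, 25} → ROUND(AVG(m.qty), 2)=8.5
  4: ids {5, 31} → ROUND(AVG(m.qty), 2)=4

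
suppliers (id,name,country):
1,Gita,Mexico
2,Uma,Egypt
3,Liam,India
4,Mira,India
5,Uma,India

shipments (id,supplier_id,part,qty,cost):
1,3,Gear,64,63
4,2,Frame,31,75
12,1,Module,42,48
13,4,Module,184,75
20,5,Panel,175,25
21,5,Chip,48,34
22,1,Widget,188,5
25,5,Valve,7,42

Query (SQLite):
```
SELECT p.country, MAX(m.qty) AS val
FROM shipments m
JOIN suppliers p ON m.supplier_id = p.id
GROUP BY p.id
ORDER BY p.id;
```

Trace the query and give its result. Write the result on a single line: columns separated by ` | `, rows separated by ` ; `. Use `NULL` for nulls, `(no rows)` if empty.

Mexico | 188 ; Egypt | 31 ; India | 64 ; India | 184 ; India | 175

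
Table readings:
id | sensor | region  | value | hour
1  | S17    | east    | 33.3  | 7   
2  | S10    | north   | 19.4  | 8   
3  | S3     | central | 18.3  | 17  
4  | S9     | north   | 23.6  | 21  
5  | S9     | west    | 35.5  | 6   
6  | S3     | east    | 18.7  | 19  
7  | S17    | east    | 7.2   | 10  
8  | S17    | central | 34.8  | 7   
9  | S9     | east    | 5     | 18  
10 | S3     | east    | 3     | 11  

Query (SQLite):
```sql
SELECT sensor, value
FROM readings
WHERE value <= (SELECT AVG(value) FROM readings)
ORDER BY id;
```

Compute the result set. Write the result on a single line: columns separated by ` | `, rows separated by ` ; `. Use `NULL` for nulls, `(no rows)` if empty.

S10 | 19.4 ; S3 | 18.3 ; S3 | 18.7 ; S17 | 7.2 ; S9 | 5 ; S3 | 3

Scalar subquery: AVG(value) over all readings rows = 19.88.
Keep rows where value <= that value.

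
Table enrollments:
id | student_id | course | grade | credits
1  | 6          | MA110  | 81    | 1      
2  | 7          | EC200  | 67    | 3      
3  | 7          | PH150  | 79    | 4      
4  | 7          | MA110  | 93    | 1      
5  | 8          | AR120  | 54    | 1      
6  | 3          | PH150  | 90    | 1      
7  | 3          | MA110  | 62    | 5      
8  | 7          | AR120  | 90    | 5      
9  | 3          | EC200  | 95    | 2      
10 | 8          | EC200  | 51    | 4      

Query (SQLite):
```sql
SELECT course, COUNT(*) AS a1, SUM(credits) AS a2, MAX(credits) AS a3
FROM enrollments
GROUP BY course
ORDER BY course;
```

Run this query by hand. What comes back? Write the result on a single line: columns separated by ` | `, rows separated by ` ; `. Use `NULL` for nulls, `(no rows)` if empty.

AR120 | 2 | 6 | 5 ; EC200 | 3 | 9 | 4 ; MA110 | 3 | 7 | 5 ; PH150 | 2 | 5 | 4

Group enrollments by course.
Per group compute: COUNT(*), SUM(credits), MAX(credits).
  AR120: ids {5, 8} → COUNT(*)=2, SUM(credits)=6, MAX(credits)=5
  EC200: ids {2, 9, 10} → COUNT(*)=3, SUM(credits)=9, MAX(credits)=4
  MA110: ids {1, 4, 7} → COUNT(*)=3, SUM(credits)=7, MAX(credits)=5
  PH150: ids {3, 6} → COUNT(*)=2, SUM(credits)=5, MAX(credits)=4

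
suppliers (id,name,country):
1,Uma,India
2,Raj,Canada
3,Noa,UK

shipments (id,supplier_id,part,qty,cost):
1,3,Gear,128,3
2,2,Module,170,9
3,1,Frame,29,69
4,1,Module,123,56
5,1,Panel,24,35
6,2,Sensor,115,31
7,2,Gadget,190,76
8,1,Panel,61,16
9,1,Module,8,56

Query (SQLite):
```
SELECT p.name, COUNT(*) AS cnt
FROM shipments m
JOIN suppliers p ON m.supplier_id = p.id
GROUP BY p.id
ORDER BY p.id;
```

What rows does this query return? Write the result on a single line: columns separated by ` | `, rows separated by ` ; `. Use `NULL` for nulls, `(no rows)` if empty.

Join each shipments row to its suppliers via supplier_id.
Group joined rows by suppliers.id; compute COUNT(*) per group.
  1: ids {3, 4, 5, 8, 9} → COUNT(*)=5
  2: ids {2, 6, 7} → COUNT(*)=3
  3: ids {1} → COUNT(*)=1

Uma | 5 ; Raj | 3 ; Noa | 1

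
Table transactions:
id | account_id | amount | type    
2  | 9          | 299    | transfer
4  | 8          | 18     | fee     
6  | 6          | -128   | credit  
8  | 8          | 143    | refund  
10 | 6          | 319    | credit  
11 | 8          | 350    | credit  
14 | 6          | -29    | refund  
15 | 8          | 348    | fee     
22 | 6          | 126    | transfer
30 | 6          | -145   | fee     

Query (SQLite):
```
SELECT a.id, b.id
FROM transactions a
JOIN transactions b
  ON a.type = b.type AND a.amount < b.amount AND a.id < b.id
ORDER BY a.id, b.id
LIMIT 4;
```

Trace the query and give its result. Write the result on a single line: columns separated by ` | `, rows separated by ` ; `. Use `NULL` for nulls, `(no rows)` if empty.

Pairs (a,b) with same type, a.amount < b.amount, a.id < b.id.
type groups: credit:{6,10,11} fee:{4,15,30} refund:{8,14} transfer:{2,22}
Ordered by (a.id, b.id); first 4.

4 | 15 ; 6 | 10 ; 6 | 11 ; 10 | 11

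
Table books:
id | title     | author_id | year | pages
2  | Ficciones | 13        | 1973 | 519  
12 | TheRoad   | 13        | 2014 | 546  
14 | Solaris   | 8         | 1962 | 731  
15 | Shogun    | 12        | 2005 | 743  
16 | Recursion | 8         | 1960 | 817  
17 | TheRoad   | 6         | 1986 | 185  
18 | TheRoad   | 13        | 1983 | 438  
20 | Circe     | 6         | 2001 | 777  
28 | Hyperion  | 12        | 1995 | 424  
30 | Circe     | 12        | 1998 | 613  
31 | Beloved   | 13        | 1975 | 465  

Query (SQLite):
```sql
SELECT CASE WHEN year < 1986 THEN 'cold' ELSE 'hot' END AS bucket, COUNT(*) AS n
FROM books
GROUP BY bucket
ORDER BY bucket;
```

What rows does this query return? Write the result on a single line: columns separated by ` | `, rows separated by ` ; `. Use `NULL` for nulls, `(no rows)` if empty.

Bucket rows by year < 1986 → 'cold' else 'hot'; count each bucket.

cold | 5 ; hot | 6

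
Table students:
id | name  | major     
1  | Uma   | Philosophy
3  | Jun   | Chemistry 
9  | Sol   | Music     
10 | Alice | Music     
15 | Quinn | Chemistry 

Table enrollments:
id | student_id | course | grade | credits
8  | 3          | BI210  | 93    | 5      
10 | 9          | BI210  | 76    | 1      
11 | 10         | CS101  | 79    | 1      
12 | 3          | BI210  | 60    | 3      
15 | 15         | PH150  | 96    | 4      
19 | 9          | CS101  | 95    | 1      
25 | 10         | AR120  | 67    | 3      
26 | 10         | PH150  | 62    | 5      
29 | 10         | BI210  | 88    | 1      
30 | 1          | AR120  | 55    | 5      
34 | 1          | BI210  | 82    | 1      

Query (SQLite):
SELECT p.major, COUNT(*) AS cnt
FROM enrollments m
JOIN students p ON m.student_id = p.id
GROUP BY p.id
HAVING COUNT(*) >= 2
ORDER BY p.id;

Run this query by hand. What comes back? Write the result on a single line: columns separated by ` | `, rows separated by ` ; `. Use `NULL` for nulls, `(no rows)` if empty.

Philosophy | 2 ; Chemistry | 2 ; Music | 2 ; Music | 4

Join each enrollments row to its students via student_id.
Group joined rows by students.id; compute COUNT(*) per group.
HAVING: keep groups with count ≥ 2.
  1: ids {30, 34} → COUNT(*)=2
  3: ids {8, 12} → COUNT(*)=2
  9: ids {10, 19} → COUNT(*)=2
  10: ids {11, 25, 26, 29} → COUNT(*)=4
  15: ids {15} → COUNT(*)=1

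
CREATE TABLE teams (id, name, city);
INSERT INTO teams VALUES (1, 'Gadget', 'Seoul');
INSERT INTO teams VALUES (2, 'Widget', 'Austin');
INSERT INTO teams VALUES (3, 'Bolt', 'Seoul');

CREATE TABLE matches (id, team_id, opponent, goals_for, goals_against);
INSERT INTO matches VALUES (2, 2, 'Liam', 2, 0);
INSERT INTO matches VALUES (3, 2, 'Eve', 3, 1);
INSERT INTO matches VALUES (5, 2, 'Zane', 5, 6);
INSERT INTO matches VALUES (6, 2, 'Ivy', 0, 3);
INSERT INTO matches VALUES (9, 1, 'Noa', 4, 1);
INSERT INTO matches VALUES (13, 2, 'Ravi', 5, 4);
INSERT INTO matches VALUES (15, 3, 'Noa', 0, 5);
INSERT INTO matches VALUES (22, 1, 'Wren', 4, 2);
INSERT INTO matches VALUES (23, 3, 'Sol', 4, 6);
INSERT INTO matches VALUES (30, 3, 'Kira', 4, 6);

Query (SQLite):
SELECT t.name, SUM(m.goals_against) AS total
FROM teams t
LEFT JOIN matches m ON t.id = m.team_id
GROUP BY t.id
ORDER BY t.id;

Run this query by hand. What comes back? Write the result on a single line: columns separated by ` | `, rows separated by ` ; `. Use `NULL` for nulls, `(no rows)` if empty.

LEFT JOIN keeps every teams row; unmatched ones get NULL for matches columns.
Group by teams.id and compute SUM(m.goals_against). SUM over an all-NULL group is NULL.
  1: ids {9, 22} → SUM(m.goals_against)=3
  2: ids {2, 3, 5, 6, 13} → SUM(m.goals_against)=14
  3: ids {15, 23, 30} → SUM(m.goals_against)=17

Gadget | 3 ; Widget | 14 ; Bolt | 17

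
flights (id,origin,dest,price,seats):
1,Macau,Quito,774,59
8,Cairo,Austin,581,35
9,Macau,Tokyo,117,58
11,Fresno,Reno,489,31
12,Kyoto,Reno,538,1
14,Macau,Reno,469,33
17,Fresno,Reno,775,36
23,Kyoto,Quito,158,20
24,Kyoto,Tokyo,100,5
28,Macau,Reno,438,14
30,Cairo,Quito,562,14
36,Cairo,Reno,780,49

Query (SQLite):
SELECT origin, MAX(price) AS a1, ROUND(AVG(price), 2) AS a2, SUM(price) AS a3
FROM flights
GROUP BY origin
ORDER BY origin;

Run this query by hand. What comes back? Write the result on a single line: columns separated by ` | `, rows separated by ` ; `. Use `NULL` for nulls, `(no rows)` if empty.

Cairo | 780 | 641 | 1923 ; Fresno | 775 | 632 | 1264 ; Kyoto | 538 | 265.33 | 796 ; Macau | 774 | 449.5 | 1798

Group flights by origin.
Per group compute: MAX(price), ROUND(AVG(price), 2), SUM(price).
  Cairo: ids {8, 30, 36} → MAX(price)=780, ROUND(AVG(price), 2)=641, SUM(price)=1923
  Fresno: ids {11, 17} → MAX(price)=775, ROUND(AVG(price), 2)=632, SUM(price)=1264
  Kyoto: ids {12, 23, 24} → MAX(price)=538, ROUND(AVG(price), 2)=265.33, SUM(price)=796
  Macau: ids {1, 9, 14, 28} → MAX(price)=774, ROUND(AVG(price), 2)=449.5, SUM(price)=1798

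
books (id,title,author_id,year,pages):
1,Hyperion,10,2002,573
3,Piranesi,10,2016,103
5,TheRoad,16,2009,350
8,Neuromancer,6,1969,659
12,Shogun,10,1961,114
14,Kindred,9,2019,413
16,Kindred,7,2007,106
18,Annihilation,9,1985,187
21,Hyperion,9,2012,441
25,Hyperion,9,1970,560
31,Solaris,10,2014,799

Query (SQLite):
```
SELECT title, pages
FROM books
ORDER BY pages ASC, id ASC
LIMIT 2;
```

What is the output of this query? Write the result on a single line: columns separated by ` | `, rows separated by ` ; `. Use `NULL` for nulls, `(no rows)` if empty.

Piranesi | 103 ; Kindred | 106

Sort by pages asc, tiebreak id asc: (103, id=3), (106, id=16), (114, id=12), (187, id=18), (350, id=5) …. Take first 2.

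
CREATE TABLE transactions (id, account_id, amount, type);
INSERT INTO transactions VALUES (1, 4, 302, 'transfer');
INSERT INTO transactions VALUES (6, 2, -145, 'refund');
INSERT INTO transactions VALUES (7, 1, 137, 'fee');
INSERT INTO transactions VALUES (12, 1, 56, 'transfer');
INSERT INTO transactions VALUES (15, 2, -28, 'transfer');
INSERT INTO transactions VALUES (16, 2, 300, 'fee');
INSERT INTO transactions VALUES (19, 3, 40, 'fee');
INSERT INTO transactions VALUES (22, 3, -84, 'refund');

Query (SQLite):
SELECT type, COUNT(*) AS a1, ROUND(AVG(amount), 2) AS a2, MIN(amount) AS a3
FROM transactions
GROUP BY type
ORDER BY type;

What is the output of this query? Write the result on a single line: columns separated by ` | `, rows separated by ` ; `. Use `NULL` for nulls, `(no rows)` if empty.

fee | 3 | 159 | 40 ; refund | 2 | -114.5 | -145 ; transfer | 3 | 110 | -28

Group transactions by type.
Per group compute: COUNT(*), ROUND(AVG(amount), 2), MIN(amount).
  fee: ids {7, 16, 19} → COUNT(*)=3, ROUND(AVG(amount), 2)=159, MIN(amount)=40
  refund: ids {6, 22} → COUNT(*)=2, ROUND(AVG(amount), 2)=-114.5, MIN(amount)=-145
  transfer: ids {1, 12, 15} → COUNT(*)=3, ROUND(AVG(amount), 2)=110, MIN(amount)=-28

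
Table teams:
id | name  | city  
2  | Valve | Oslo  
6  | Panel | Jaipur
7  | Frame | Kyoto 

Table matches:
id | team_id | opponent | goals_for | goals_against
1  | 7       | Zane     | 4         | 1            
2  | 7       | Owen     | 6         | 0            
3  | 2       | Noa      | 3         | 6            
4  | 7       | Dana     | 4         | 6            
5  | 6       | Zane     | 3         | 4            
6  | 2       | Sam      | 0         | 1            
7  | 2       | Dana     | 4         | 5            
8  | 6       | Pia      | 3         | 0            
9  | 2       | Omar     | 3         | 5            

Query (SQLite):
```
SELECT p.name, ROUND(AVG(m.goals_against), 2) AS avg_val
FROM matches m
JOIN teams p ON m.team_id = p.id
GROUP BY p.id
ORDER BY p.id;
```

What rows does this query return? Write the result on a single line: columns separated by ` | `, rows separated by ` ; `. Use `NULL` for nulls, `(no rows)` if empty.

Valve | 4.25 ; Panel | 2 ; Frame | 2.33

Join each matches row to its teams via team_id.
Group joined rows by teams.id; compute ROUND(AVG(m.goals_against), 2) per group.
  2: ids {3, 6, 7, 9} → ROUND(AVG(m.goals_against), 2)=4.25
  6: ids {5, 8} → ROUND(AVG(m.goals_against), 2)=2
  7: ids {1, 2, 4} → ROUND(AVG(m.goals_against), 2)=2.33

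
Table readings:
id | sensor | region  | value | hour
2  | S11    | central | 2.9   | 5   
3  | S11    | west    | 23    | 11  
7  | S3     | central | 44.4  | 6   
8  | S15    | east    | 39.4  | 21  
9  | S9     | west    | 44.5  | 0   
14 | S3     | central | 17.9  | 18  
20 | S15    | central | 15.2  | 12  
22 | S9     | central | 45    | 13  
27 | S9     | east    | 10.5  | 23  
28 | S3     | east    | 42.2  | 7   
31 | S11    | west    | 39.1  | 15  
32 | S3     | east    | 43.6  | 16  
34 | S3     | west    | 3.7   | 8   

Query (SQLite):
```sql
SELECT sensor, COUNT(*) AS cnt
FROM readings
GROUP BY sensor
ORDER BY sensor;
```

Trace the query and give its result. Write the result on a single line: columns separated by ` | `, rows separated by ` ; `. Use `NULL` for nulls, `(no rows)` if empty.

Partition readings by sensor; compute COUNT(*) within each group.
  S11: ids {2, 3, 31} → COUNT(*)=3
  S15: ids {8, 20} → COUNT(*)=2
  S3: ids {7, 14, 28, 32, 34} → COUNT(*)=5
  S9: ids {9, 22, 27} → COUNT(*)=3

S11 | 3 ; S15 | 2 ; S3 | 5 ; S9 | 3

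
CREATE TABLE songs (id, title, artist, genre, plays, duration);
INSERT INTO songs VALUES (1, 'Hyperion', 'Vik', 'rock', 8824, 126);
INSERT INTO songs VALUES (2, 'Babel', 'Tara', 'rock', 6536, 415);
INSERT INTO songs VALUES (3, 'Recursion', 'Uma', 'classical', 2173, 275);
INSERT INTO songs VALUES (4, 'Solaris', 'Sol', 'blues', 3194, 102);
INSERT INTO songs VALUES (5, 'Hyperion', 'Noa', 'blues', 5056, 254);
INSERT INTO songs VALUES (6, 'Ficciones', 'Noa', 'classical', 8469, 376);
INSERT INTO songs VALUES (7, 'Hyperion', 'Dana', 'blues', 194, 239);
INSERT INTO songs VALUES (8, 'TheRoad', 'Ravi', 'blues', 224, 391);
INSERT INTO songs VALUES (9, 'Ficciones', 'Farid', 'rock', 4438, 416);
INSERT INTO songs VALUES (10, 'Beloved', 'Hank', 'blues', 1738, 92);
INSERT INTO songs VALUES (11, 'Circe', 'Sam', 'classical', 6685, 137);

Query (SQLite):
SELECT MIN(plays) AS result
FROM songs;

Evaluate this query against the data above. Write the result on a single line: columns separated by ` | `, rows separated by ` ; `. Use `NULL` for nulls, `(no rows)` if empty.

194

All plays values: [8824, 6536, 2173, 3194, 5056, 8469, 194, 224, 4438, 1738, 6685].
MIN of non-NULL values = 194.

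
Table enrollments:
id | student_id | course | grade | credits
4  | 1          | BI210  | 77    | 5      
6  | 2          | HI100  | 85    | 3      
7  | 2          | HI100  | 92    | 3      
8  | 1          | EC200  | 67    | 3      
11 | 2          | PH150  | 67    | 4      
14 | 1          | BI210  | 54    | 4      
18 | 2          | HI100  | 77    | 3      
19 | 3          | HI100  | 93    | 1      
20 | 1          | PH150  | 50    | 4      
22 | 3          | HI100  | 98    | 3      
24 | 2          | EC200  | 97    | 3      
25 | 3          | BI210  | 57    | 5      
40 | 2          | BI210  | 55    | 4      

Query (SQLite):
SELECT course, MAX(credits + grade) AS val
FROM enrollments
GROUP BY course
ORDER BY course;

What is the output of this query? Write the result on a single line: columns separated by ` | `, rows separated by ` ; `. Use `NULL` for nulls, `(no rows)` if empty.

BI210 | 82 ; EC200 | 100 ; HI100 | 101 ; PH150 | 71

For each row compute credits + grade.
Group by course; take MAX of the expression per group.
  BI210: ids {4, 14, 25, 40} → MAX(credits + grade)=82
  EC200: ids {8, 24} → MAX(credits + grade)=100
  HI100: ids {6, 7, 18, 19, 22} → MAX(credits + grade)=101
  PH150: ids {11, 20} → MAX(credits + grade)=71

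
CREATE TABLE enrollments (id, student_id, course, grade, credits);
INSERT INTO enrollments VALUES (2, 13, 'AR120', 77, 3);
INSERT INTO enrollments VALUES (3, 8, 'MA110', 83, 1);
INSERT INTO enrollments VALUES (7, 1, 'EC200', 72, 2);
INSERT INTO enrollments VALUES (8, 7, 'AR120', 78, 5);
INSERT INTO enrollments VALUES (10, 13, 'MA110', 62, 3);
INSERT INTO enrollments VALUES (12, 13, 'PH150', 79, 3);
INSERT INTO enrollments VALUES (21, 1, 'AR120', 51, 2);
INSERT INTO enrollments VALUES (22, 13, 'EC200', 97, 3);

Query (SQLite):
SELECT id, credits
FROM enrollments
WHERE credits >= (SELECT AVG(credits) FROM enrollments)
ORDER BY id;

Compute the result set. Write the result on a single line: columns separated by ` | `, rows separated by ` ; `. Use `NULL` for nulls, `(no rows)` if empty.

2 | 3 ; 8 | 5 ; 10 | 3 ; 12 | 3 ; 22 | 3

Scalar subquery: AVG(credits) over all enrollments rows = 2.75.
Keep rows where credits >= that value.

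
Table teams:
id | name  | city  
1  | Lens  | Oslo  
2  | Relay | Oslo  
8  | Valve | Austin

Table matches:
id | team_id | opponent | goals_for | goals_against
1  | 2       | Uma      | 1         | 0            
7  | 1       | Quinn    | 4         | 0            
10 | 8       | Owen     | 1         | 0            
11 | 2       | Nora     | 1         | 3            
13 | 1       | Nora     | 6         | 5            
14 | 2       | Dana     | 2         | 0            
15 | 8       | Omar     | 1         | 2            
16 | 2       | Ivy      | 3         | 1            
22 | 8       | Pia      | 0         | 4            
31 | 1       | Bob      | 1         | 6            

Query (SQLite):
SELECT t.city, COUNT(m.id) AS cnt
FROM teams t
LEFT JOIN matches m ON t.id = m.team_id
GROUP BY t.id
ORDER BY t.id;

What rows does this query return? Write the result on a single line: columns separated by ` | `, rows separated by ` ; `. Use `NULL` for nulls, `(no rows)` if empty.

Oslo | 3 ; Oslo | 4 ; Austin | 3

LEFT JOIN keeps every teams row; unmatched ones get NULL for matches columns.
Group by teams.id and compute COUNT(m.id). COUNT(col) of an all-NULL group is 0.
  1: ids {7, 13, 31} → COUNT(m.id)=3
  2: ids {1, 11, 14, 16} → COUNT(m.id)=4
  8: ids {10, 15, 22} → COUNT(m.id)=3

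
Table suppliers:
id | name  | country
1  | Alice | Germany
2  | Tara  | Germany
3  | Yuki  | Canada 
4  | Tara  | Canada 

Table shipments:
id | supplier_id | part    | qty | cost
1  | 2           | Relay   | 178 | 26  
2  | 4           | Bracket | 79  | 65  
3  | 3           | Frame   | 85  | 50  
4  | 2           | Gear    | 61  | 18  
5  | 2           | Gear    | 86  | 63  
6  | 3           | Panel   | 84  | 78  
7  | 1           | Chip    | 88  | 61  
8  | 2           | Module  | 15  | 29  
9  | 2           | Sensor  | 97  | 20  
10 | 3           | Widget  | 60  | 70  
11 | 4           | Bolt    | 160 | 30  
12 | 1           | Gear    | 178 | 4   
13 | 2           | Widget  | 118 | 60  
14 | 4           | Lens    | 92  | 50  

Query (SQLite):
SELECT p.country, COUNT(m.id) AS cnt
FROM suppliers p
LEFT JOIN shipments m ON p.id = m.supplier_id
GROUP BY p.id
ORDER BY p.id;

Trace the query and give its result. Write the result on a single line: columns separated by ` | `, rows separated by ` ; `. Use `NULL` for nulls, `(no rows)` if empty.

Germany | 2 ; Germany | 6 ; Canada | 3 ; Canada | 3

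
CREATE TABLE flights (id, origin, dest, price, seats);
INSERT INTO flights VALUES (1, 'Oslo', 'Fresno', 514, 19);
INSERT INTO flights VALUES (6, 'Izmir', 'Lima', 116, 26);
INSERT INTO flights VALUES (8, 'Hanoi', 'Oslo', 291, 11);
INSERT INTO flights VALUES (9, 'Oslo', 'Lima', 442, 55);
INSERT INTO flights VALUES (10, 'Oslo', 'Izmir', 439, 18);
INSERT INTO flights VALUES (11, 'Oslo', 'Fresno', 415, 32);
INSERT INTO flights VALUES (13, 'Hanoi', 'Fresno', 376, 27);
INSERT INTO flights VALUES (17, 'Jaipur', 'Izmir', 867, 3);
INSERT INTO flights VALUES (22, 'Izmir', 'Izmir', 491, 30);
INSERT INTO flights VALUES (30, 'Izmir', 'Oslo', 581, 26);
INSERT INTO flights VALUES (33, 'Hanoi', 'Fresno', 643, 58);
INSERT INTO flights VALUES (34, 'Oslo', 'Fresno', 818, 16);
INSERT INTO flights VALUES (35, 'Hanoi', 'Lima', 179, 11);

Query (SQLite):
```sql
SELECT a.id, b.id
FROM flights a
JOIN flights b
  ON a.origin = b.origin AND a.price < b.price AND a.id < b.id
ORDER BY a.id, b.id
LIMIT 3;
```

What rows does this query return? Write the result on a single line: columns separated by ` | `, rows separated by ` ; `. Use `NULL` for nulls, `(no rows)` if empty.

Pairs (a,b) with same origin, a.price < b.price, a.id < b.id.
origin groups: Hanoi:{8,13,33,35} Izmir:{6,22,30} Jaipur:{17} Oslo:{1,9,10,11,34}
Ordered by (a.id, b.id); first 3.

1 | 34 ; 6 | 22 ; 6 | 30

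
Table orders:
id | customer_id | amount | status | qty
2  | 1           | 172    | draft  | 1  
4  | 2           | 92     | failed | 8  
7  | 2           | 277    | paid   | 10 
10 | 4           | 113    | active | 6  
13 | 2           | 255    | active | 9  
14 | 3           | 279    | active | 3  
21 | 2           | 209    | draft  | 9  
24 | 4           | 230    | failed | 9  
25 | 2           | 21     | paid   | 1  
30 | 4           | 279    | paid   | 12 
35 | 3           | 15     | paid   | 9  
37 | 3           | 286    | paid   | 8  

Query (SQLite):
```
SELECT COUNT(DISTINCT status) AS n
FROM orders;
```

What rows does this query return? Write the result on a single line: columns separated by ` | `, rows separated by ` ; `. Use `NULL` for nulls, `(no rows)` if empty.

Count distinct non-NULL status values.

4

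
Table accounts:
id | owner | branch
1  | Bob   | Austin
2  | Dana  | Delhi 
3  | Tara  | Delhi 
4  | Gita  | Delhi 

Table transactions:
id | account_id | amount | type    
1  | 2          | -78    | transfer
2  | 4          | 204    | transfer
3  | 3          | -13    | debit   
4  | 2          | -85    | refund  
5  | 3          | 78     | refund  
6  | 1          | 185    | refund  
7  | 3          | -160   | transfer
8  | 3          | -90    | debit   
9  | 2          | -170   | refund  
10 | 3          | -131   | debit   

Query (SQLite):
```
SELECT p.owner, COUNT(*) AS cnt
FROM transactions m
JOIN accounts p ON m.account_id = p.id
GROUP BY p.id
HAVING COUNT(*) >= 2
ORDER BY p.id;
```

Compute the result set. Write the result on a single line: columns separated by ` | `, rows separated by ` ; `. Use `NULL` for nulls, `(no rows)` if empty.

Dana | 3 ; Tara | 5

Join each transactions row to its accounts via account_id.
Group joined rows by accounts.id; compute COUNT(*) per group.
HAVING: keep groups with count ≥ 2.
  1: ids {6} → COUNT(*)=1
  2: ids {1, 4, 9} → COUNT(*)=3
  3: ids {3, 5, 7, 8, 10} → COUNT(*)=5
  4: ids {2} → COUNT(*)=1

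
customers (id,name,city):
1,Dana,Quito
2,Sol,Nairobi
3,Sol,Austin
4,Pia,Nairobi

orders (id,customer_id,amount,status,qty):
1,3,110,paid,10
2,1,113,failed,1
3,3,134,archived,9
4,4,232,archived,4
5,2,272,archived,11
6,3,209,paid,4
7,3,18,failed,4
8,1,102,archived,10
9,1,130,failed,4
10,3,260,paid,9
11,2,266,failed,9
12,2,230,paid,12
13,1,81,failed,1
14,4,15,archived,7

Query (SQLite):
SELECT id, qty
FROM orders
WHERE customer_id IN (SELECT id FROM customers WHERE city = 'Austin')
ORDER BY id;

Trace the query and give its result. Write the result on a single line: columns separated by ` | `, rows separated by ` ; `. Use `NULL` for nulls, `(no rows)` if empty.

1 | 10 ; 3 | 9 ; 6 | 4 ; 7 | 4 ; 10 | 9

Inner query: customers.id where city = 'Austin'.
Outer: keep orders rows whose customer_id is in that set.
Inner query → {3}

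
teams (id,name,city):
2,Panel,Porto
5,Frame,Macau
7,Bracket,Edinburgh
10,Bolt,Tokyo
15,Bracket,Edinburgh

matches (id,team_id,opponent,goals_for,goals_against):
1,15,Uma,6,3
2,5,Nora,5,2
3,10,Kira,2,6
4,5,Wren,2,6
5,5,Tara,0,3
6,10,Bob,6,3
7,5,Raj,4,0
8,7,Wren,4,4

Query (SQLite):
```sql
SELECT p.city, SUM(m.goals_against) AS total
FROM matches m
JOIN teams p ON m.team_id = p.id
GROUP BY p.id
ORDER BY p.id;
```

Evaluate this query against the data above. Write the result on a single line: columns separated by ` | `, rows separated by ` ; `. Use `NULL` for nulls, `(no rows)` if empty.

Macau | 11 ; Edinburgh | 4 ; Tokyo | 9 ; Edinburgh | 3

Join each matches row to its teams via team_id.
Group joined rows by teams.id; compute SUM(m.goals_against) per group.
  5: ids {2, 4, 5, 7} → SUM(m.goals_against)=11
  7: ids {8} → SUM(m.goals_against)=4
  10: ids {3, 6} → SUM(m.goals_against)=9
  15: ids {1} → SUM(m.goals_against)=3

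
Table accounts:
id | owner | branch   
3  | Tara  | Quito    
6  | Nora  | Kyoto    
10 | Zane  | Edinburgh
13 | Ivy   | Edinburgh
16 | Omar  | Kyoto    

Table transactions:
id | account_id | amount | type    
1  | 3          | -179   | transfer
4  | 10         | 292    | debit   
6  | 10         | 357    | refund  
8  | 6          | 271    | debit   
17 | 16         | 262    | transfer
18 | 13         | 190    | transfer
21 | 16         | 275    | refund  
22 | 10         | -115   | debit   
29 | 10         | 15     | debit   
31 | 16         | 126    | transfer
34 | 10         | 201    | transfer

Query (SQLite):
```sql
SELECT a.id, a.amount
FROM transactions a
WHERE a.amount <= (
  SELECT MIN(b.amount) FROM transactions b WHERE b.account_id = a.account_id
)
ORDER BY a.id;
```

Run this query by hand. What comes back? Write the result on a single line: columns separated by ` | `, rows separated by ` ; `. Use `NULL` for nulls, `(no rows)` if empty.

For each transactions row a, compute MIN(amount) over rows sharing a.account_id.
Keep row a if a.amount <= that per-group MIN.
  account_id=3: MIN(amount) = -179
  account_id=6: MIN(amount) = 271
  account_id=10: MIN(amount) = -115
  account_id=13: MIN(amount) = 190
  account_id=16: MIN(amount) = 126

1 | -179 ; 8 | 271 ; 18 | 190 ; 22 | -115 ; 31 | 126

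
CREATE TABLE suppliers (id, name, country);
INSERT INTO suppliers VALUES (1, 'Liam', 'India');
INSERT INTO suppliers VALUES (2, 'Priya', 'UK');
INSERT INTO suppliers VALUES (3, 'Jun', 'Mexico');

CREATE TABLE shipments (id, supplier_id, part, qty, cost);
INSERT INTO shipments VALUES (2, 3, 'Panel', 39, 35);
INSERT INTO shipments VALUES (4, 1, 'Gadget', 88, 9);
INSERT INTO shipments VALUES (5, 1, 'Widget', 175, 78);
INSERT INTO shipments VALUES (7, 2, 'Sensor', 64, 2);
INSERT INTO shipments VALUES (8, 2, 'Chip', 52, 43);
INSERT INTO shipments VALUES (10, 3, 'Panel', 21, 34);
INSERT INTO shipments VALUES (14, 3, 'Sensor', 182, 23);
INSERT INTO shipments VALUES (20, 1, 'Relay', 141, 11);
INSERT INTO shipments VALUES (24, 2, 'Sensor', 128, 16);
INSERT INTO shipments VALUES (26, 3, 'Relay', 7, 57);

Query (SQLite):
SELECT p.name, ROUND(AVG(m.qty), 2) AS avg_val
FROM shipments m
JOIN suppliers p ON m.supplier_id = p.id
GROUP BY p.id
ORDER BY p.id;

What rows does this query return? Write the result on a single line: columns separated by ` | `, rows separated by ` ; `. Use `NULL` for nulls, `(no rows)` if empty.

Liam | 134.67 ; Priya | 81.33 ; Jun | 62.25

Join each shipments row to its suppliers via supplier_id.
Group joined rows by suppliers.id; compute ROUND(AVG(m.qty), 2) per group.
  1: ids {4, 5, 20} → ROUND(AVG(m.qty), 2)=134.67
  2: ids {7, 8, 24} → ROUND(AVG(m.qty), 2)=81.33
  3: ids {2, 10, 14, 26} → ROUND(AVG(m.qty), 2)=62.25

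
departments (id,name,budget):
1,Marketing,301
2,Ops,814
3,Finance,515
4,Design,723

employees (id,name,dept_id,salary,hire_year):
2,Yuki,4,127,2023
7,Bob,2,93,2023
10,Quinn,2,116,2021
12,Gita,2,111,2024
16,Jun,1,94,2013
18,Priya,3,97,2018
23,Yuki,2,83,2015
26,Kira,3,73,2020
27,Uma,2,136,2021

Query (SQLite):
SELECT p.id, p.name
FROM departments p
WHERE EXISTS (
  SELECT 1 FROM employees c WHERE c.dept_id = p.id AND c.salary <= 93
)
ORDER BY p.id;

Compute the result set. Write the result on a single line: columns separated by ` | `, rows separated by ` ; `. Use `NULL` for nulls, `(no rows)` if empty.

For each departments row, check whether any employees with matching dept_id has salary <= 93.
Keep rows where that is true.

2 | Ops ; 3 | Finance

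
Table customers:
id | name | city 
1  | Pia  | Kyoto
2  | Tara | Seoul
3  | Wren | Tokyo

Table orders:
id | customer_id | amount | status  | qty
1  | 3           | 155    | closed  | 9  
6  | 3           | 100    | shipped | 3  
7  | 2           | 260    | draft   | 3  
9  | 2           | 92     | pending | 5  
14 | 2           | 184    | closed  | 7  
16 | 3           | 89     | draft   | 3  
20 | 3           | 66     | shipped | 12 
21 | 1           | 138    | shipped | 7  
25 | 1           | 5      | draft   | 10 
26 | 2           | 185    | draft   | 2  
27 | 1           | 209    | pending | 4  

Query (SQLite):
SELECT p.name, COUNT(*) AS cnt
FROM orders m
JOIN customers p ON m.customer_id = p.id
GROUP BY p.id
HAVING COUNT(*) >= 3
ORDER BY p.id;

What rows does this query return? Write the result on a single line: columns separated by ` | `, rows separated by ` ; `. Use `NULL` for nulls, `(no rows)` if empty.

Pia | 3 ; Tara | 4 ; Wren | 4

Join each orders row to its customers via customer_id.
Group joined rows by customers.id; compute COUNT(*) per group.
HAVING: keep groups with count ≥ 3.
  1: ids {21, 25, 27} → COUNT(*)=3
  2: ids {7, 9, 14, 26} → COUNT(*)=4
  3: ids {1, 6, 16, 20} → COUNT(*)=4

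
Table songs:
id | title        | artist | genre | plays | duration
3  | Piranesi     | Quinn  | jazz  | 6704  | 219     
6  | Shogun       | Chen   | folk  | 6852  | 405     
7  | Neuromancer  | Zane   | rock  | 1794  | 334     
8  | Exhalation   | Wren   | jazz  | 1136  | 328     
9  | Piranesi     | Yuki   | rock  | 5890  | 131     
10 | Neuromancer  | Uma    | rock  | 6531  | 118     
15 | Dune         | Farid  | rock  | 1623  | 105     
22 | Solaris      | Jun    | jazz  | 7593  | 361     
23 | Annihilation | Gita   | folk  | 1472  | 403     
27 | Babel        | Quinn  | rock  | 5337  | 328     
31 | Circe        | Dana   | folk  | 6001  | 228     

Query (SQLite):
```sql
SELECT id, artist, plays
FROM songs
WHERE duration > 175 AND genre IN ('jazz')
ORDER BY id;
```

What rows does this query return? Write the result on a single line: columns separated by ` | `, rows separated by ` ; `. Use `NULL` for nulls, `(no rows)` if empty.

3 | Quinn | 6704 ; 8 | Wren | 1136 ; 22 | Jun | 7593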